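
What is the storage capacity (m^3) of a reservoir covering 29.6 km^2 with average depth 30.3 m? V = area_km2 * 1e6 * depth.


V = 29.6 * 1e6 * 30.3 = 8.9688e+08 m^3


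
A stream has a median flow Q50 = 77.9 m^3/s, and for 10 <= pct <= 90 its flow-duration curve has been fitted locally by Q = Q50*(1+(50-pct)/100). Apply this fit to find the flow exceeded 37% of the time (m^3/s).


Q = 77.9 * (1 + (50 - 37)/100) = 88.0270 m^3/s


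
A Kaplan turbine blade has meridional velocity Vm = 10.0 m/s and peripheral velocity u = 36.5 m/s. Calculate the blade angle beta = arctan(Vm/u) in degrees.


beta = arctan(10.0 / 36.5) = 15.3215 degrees


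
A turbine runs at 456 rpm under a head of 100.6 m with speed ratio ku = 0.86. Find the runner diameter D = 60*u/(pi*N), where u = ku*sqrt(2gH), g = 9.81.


u = 0.86 * sqrt(2*9.81*100.6) = 38.2074 m/s
D = 60 * 38.2074 / (pi * 456) = 1.6002 m


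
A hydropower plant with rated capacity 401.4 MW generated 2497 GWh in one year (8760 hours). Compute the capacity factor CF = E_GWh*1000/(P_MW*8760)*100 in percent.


CF = 2497 * 1000 / (401.4 * 8760) * 100 = 71.0129 %


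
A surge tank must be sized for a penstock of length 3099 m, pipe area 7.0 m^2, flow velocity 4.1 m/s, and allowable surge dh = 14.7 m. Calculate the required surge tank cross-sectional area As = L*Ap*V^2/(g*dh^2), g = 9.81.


As = 3099 * 7.0 * 4.1^2 / (9.81 * 14.7^2) = 172.0219 m^2


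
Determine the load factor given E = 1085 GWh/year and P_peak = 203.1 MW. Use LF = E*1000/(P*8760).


LF = 1085 * 1000 / (203.1 * 8760) = 0.6098


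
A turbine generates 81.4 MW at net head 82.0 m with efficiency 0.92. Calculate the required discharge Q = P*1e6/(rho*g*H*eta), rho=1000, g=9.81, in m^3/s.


Q = 81.4 * 1e6 / (1000 * 9.81 * 82.0 * 0.92) = 109.9901 m^3/s


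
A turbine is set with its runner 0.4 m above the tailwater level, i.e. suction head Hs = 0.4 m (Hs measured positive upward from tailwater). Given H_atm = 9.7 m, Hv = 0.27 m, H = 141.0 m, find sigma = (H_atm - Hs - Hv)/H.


sigma = (9.7 - 0.4 - 0.27) / 141.0 = 0.0640


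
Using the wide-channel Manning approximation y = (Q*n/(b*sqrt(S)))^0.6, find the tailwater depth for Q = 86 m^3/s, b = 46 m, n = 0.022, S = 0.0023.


y = (86 * 0.022 / (46 * 0.0023^0.5))^0.6 = 0.9120 m


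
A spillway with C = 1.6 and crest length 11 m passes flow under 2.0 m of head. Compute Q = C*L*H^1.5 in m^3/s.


Q = 1.6 * 11 * 2.0^1.5 = 49.7803 m^3/s


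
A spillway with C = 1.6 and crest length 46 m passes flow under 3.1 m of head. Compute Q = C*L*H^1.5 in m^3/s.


Q = 1.6 * 46 * 3.1^1.5 = 401.7171 m^3/s


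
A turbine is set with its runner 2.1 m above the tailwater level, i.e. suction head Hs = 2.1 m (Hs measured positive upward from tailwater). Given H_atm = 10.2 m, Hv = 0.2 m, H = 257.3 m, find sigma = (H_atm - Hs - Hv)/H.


sigma = (10.2 - 2.1 - 0.2) / 257.3 = 0.0307


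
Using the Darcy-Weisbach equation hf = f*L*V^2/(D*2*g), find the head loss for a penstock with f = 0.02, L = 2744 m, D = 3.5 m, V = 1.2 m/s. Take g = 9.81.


hf = 0.02 * 2744 * 1.2^2 / (3.5 * 2 * 9.81) = 1.1508 m


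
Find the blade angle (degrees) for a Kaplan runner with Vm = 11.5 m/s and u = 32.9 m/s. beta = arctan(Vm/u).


beta = arctan(11.5 / 32.9) = 19.2668 degrees


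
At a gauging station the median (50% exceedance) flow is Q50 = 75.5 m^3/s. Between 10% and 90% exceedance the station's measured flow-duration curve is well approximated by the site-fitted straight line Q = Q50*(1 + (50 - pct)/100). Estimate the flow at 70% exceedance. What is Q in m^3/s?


Q = 75.5 * (1 + (50 - 70)/100) = 60.4000 m^3/s


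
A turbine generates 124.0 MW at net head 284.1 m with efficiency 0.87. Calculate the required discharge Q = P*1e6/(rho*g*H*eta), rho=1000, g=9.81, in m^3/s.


Q = 124.0 * 1e6 / (1000 * 9.81 * 284.1 * 0.87) = 51.1402 m^3/s


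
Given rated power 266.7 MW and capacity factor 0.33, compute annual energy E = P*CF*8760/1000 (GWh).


E = 266.7 * 0.33 * 8760 / 1000 = 770.9764 GWh


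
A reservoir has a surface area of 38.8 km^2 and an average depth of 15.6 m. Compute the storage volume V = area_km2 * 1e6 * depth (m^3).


V = 38.8 * 1e6 * 15.6 = 6.0528e+08 m^3


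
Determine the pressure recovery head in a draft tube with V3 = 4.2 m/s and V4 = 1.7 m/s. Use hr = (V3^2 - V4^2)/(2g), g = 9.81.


hr = (4.2^2 - 1.7^2) / (2*9.81) = 0.7518 m


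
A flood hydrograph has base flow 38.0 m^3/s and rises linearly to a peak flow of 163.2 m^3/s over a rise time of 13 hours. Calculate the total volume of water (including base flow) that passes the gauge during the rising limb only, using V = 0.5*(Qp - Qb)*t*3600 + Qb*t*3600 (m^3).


V = 0.5*(163.2 - 38.0)*13*3600 + 38.0*13*3600 = 4.7081e+06 m^3


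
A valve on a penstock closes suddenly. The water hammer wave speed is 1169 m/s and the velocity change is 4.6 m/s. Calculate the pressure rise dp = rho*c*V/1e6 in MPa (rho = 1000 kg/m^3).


dp = 1000 * 1169 * 4.6 / 1e6 = 5.3774 MPa


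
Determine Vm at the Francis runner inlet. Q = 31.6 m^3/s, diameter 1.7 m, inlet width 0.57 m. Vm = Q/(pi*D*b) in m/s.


Vm = 31.6 / (pi * 1.7 * 0.57) = 10.3804 m/s


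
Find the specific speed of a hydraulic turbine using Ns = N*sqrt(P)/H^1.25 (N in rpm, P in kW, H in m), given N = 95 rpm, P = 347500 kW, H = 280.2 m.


Ns = 95 * 347500^0.5 / 280.2^1.25 = 48.8501


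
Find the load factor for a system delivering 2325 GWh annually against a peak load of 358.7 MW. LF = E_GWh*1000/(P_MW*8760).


LF = 2325 * 1000 / (358.7 * 8760) = 0.7399


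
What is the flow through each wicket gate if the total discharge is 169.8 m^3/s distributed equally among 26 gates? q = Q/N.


q = 169.8 / 26 = 6.5308 m^3/s


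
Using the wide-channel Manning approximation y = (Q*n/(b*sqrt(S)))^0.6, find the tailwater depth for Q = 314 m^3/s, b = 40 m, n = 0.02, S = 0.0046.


y = (314 * 0.02 / (40 * 0.0046^0.5))^0.6 = 1.6547 m


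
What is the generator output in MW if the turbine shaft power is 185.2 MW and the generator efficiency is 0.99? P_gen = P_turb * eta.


P_gen = 185.2 * 0.99 = 183.3480 MW


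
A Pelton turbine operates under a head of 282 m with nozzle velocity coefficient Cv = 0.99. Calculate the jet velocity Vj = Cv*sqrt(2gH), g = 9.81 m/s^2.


Vj = 0.99 * sqrt(2*9.81*282) = 73.6392 m/s


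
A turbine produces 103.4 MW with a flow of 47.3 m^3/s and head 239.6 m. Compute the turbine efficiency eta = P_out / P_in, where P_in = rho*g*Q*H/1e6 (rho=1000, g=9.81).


P_in = 1000 * 9.81 * 47.3 * 239.6 / 1e6 = 111.1775 MW
eta = 103.4 / 111.1775 = 0.9300


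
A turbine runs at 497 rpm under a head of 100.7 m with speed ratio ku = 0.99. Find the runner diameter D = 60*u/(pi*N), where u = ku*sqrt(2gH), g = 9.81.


u = 0.99 * sqrt(2*9.81*100.7) = 44.0047 m/s
D = 60 * 44.0047 / (pi * 497) = 1.6910 m


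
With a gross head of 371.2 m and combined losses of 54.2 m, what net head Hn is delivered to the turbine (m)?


Hn = 371.2 - 54.2 = 317.0000 m


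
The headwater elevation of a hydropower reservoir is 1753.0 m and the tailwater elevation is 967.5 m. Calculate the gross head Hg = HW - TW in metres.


Hg = 1753.0 - 967.5 = 785.5000 m


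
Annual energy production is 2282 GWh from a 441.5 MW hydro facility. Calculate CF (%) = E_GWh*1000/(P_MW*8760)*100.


CF = 2282 * 1000 / (441.5 * 8760) * 100 = 59.0039 %


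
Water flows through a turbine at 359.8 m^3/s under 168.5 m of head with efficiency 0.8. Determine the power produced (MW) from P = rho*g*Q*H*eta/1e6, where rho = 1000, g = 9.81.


P = 1000 * 9.81 * 359.8 * 168.5 * 0.8 / 1e6 = 475.7952 MW


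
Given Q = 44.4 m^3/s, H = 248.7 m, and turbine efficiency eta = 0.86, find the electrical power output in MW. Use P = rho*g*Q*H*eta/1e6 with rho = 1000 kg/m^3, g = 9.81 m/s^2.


P = 1000 * 9.81 * 44.4 * 248.7 * 0.86 / 1e6 = 93.1593 MW


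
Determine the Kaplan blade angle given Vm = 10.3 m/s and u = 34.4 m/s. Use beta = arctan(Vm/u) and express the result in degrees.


beta = arctan(10.3 / 34.4) = 16.6687 degrees


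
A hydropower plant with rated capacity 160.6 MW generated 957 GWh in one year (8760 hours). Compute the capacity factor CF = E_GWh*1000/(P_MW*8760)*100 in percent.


CF = 957 * 1000 / (160.6 * 8760) * 100 = 68.0240 %


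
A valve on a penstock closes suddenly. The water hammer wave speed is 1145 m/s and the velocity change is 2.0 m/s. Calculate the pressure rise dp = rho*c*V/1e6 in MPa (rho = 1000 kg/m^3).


dp = 1000 * 1145 * 2.0 / 1e6 = 2.2900 MPa


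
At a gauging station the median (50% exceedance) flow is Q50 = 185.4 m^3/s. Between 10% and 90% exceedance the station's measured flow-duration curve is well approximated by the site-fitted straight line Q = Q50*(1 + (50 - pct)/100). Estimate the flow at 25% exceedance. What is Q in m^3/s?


Q = 185.4 * (1 + (50 - 25)/100) = 231.7500 m^3/s


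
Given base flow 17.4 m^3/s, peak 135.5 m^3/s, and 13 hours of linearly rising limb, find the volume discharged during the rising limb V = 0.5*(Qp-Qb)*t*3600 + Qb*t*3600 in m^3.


V = 0.5*(135.5 - 17.4)*13*3600 + 17.4*13*3600 = 3.5779e+06 m^3


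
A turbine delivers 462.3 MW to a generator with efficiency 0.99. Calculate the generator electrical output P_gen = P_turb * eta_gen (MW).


P_gen = 462.3 * 0.99 = 457.6770 MW


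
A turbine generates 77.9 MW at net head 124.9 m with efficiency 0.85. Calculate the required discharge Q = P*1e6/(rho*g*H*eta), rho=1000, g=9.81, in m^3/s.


Q = 77.9 * 1e6 / (1000 * 9.81 * 124.9 * 0.85) = 74.7975 m^3/s


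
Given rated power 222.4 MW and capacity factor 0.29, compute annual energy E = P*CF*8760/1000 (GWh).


E = 222.4 * 0.29 * 8760 / 1000 = 564.9850 GWh


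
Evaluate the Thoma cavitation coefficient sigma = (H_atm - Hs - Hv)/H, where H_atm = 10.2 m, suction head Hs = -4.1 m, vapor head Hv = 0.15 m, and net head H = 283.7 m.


sigma = (10.2 - (-4.1) - 0.15) / 283.7 = 0.0499


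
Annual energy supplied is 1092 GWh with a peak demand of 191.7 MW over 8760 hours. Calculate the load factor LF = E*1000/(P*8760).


LF = 1092 * 1000 / (191.7 * 8760) = 0.6503


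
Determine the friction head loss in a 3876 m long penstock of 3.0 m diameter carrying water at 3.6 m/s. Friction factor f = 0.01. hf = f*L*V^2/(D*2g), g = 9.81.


hf = 0.01 * 3876 * 3.6^2 / (3.0 * 2 * 9.81) = 8.5343 m


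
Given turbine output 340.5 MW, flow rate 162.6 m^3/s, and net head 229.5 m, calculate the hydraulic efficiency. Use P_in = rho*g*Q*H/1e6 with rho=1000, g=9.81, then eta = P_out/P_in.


P_in = 1000 * 9.81 * 162.6 * 229.5 / 1e6 = 366.0768 MW
eta = 340.5 / 366.0768 = 0.9301


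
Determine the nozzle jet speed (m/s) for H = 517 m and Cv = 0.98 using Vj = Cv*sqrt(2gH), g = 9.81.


Vj = 0.98 * sqrt(2*9.81*517) = 98.7008 m/s


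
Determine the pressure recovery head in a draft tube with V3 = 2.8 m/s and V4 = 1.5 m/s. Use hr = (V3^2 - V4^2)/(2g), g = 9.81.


hr = (2.8^2 - 1.5^2) / (2*9.81) = 0.2849 m


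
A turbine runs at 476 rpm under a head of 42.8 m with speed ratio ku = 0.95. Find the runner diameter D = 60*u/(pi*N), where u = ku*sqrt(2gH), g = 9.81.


u = 0.95 * sqrt(2*9.81*42.8) = 27.5293 m/s
D = 60 * 27.5293 / (pi * 476) = 1.1046 m


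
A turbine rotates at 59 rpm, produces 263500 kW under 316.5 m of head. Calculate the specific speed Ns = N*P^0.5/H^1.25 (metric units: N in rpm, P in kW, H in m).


Ns = 59 * 263500^0.5 / 316.5^1.25 = 22.6869


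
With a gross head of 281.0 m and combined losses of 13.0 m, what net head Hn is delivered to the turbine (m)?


Hn = 281.0 - 13.0 = 268.0000 m


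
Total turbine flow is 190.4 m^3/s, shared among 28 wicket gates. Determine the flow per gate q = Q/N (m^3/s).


q = 190.4 / 28 = 6.8000 m^3/s


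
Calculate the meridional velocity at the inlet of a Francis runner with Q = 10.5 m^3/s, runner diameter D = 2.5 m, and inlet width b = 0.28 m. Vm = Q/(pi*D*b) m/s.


Vm = 10.5 / (pi * 2.5 * 0.28) = 4.7746 m/s


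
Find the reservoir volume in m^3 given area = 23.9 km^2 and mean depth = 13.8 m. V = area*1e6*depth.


V = 23.9 * 1e6 * 13.8 = 3.2982e+08 m^3


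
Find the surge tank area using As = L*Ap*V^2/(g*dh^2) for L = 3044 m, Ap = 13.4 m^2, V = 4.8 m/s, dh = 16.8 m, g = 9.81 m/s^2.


As = 3044 * 13.4 * 4.8^2 / (9.81 * 16.8^2) = 339.4254 m^2


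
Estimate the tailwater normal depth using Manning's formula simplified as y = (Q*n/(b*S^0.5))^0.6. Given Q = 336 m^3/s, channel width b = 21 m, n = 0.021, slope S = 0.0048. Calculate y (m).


y = (336 * 0.021 / (21 * 0.0048^0.5))^0.6 = 2.5789 m


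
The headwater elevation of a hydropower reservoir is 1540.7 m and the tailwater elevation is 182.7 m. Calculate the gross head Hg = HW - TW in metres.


Hg = 1540.7 - 182.7 = 1358.0000 m


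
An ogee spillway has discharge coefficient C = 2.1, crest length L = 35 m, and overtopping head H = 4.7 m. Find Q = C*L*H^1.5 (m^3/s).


Q = 2.1 * 35 * 4.7^1.5 = 748.9178 m^3/s


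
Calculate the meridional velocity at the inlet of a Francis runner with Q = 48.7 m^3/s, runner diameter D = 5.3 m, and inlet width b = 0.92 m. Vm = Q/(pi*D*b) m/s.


Vm = 48.7 / (pi * 5.3 * 0.92) = 3.1792 m/s


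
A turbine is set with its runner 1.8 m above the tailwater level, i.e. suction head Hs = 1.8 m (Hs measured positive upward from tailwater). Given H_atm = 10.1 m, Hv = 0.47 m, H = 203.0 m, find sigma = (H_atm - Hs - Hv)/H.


sigma = (10.1 - 1.8 - 0.47) / 203.0 = 0.0386


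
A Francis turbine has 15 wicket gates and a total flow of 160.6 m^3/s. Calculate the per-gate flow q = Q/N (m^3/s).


q = 160.6 / 15 = 10.7067 m^3/s


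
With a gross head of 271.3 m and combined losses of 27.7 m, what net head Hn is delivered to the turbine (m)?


Hn = 271.3 - 27.7 = 243.6000 m


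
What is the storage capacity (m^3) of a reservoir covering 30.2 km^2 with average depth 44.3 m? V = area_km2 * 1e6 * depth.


V = 30.2 * 1e6 * 44.3 = 1.3379e+09 m^3


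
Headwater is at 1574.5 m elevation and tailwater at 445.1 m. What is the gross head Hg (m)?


Hg = 1574.5 - 445.1 = 1129.4000 m


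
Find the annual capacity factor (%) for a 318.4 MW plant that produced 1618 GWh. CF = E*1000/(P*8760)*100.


CF = 1618 * 1000 / (318.4 * 8760) * 100 = 58.0098 %


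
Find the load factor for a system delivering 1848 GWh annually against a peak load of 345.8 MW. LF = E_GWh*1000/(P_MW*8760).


LF = 1848 * 1000 / (345.8 * 8760) = 0.6101


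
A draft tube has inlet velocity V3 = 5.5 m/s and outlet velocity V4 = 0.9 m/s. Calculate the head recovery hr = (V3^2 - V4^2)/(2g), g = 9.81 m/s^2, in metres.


hr = (5.5^2 - 0.9^2) / (2*9.81) = 1.5005 m


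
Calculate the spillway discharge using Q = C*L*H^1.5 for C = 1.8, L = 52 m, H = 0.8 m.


Q = 1.8 * 52 * 0.8^1.5 = 66.9747 m^3/s


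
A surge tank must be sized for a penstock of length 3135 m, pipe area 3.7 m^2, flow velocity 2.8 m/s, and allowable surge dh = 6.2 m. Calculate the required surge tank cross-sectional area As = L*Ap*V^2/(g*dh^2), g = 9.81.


As = 3135 * 3.7 * 2.8^2 / (9.81 * 6.2^2) = 241.1587 m^2


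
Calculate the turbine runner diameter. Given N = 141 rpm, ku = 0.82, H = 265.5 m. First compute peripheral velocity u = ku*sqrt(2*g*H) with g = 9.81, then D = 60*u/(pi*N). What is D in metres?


u = 0.82 * sqrt(2*9.81*265.5) = 59.1828 m/s
D = 60 * 59.1828 / (pi * 141) = 8.0164 m


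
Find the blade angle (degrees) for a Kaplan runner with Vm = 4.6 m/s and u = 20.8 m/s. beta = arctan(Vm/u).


beta = arctan(4.6 / 20.8) = 12.4705 degrees


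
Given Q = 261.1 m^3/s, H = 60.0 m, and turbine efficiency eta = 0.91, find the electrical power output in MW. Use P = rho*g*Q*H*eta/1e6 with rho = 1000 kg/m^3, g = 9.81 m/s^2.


P = 1000 * 9.81 * 261.1 * 60.0 * 0.91 / 1e6 = 139.8519 MW


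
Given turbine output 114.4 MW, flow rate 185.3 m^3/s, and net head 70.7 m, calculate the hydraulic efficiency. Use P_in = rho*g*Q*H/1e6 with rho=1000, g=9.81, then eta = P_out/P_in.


P_in = 1000 * 9.81 * 185.3 * 70.7 / 1e6 = 128.5180 MW
eta = 114.4 / 128.5180 = 0.8901


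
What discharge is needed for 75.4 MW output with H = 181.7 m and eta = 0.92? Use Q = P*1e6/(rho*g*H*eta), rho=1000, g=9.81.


Q = 75.4 * 1e6 / (1000 * 9.81 * 181.7 * 0.92) = 45.9790 m^3/s


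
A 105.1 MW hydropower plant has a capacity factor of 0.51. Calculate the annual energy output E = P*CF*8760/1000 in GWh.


E = 105.1 * 0.51 * 8760 / 1000 = 469.5448 GWh


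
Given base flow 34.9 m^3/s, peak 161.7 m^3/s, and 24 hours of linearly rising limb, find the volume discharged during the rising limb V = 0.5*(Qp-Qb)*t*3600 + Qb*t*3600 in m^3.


V = 0.5*(161.7 - 34.9)*24*3600 + 34.9*24*3600 = 8.4931e+06 m^3


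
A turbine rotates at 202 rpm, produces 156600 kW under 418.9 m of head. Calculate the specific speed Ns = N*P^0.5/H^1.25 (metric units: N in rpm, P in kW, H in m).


Ns = 202 * 156600^0.5 / 418.9^1.25 = 42.1803


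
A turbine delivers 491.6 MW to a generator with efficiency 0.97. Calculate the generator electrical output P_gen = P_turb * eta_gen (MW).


P_gen = 491.6 * 0.97 = 476.8520 MW


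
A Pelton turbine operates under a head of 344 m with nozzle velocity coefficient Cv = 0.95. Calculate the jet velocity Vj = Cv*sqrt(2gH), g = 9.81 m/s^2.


Vj = 0.95 * sqrt(2*9.81*344) = 78.0463 m/s


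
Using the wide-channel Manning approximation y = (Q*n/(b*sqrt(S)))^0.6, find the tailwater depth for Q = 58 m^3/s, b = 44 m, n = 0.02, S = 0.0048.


y = (58 * 0.02 / (44 * 0.0048^0.5))^0.6 = 0.5601 m


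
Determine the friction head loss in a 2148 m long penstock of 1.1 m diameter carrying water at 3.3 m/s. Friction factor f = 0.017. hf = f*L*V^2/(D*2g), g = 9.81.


hf = 0.017 * 2148 * 3.3^2 / (1.1 * 2 * 9.81) = 18.4255 m


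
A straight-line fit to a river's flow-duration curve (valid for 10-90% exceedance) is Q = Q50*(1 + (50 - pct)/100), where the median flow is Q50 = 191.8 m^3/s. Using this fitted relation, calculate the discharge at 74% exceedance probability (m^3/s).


Q = 191.8 * (1 + (50 - 74)/100) = 145.7680 m^3/s


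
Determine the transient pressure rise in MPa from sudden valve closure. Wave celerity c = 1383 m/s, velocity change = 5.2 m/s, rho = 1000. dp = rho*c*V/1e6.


dp = 1000 * 1383 * 5.2 / 1e6 = 7.1916 MPa


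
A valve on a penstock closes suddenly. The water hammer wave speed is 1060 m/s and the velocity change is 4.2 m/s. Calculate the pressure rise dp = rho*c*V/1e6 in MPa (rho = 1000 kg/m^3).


dp = 1000 * 1060 * 4.2 / 1e6 = 4.4520 MPa


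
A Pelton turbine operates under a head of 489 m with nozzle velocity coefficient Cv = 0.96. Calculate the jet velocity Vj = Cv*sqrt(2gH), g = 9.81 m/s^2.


Vj = 0.96 * sqrt(2*9.81*489) = 94.0319 m/s


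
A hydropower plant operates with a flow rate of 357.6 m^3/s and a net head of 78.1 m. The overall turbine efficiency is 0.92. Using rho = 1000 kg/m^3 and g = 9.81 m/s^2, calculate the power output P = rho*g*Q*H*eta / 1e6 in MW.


P = 1000 * 9.81 * 357.6 * 78.1 * 0.92 / 1e6 = 252.0608 MW


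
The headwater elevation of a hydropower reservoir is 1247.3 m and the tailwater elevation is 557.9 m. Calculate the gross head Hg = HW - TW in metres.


Hg = 1247.3 - 557.9 = 689.4000 m


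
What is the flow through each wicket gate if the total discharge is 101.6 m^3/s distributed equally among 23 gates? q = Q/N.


q = 101.6 / 23 = 4.4174 m^3/s


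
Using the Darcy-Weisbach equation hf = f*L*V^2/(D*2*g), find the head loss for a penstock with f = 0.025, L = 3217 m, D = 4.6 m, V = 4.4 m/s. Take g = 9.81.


hf = 0.025 * 3217 * 4.4^2 / (4.6 * 2 * 9.81) = 17.2520 m


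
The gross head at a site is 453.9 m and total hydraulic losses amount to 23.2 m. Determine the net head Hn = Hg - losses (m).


Hn = 453.9 - 23.2 = 430.7000 m


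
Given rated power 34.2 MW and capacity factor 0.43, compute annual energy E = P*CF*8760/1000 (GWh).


E = 34.2 * 0.43 * 8760 / 1000 = 128.8246 GWh


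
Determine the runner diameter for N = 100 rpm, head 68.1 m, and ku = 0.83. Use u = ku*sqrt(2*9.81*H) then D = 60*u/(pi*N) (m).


u = 0.83 * sqrt(2*9.81*68.1) = 30.3390 m/s
D = 60 * 30.3390 / (pi * 100) = 5.7943 m


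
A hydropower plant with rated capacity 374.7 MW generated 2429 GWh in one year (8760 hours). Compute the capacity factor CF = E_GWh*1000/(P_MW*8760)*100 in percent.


CF = 2429 * 1000 / (374.7 * 8760) * 100 = 74.0014 %


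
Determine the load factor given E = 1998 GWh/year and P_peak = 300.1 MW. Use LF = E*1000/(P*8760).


LF = 1998 * 1000 / (300.1 * 8760) = 0.7600


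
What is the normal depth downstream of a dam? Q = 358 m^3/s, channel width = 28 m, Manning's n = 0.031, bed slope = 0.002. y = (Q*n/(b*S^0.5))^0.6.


y = (358 * 0.031 / (28 * 0.002^0.5))^0.6 = 3.7029 m


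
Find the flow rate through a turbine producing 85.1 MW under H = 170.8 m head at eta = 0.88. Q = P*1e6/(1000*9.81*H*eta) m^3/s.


Q = 85.1 * 1e6 / (1000 * 9.81 * 170.8 * 0.88) = 57.7152 m^3/s


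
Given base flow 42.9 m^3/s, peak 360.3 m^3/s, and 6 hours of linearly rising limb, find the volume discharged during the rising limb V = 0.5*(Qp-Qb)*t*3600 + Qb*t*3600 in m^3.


V = 0.5*(360.3 - 42.9)*6*3600 + 42.9*6*3600 = 4.3546e+06 m^3


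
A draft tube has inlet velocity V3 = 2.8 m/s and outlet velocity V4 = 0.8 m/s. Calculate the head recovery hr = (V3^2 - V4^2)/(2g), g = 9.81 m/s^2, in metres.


hr = (2.8^2 - 0.8^2) / (2*9.81) = 0.3670 m


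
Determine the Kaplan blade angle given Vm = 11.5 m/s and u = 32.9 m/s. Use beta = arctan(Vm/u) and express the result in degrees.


beta = arctan(11.5 / 32.9) = 19.2668 degrees


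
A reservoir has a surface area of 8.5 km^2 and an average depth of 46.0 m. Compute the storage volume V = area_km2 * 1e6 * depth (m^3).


V = 8.5 * 1e6 * 46.0 = 3.9100e+08 m^3


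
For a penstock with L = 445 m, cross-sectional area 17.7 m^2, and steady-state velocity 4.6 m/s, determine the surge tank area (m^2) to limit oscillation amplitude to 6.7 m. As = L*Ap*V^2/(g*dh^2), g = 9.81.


As = 445 * 17.7 * 4.6^2 / (9.81 * 6.7^2) = 378.4690 m^2


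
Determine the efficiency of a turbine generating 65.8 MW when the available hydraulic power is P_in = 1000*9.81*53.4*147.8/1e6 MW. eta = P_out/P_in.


P_in = 1000 * 9.81 * 53.4 * 147.8 / 1e6 = 77.4256 MW
eta = 65.8 / 77.4256 = 0.8498


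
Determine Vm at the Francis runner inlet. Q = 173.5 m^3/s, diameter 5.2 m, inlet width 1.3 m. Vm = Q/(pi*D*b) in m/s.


Vm = 173.5 / (pi * 5.2 * 1.3) = 8.1696 m/s


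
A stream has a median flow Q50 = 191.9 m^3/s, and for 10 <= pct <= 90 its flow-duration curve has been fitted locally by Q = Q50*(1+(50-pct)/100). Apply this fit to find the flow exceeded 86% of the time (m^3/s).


Q = 191.9 * (1 + (50 - 86)/100) = 122.8160 m^3/s


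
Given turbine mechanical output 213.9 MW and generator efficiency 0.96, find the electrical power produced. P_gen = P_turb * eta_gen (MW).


P_gen = 213.9 * 0.96 = 205.3440 MW


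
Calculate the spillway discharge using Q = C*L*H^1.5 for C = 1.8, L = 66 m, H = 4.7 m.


Q = 1.8 * 66 * 4.7^1.5 = 1210.4956 m^3/s


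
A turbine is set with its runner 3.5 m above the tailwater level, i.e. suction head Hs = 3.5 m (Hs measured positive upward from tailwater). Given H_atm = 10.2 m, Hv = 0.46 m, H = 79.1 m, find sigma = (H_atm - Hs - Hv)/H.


sigma = (10.2 - 3.5 - 0.46) / 79.1 = 0.0789


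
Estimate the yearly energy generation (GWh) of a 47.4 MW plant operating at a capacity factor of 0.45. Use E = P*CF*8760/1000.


E = 47.4 * 0.45 * 8760 / 1000 = 186.8508 GWh


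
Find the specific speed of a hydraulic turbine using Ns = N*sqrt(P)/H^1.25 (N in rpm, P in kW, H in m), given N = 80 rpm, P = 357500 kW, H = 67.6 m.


Ns = 80 * 357500^0.5 / 67.6^1.25 = 246.7713


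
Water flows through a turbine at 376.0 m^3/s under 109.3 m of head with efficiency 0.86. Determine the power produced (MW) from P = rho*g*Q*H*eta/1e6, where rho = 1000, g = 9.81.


P = 1000 * 9.81 * 376.0 * 109.3 * 0.86 / 1e6 = 346.7173 MW


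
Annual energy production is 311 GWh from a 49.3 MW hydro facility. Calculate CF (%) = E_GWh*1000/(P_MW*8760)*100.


CF = 311 * 1000 / (49.3 * 8760) * 100 = 72.0127 %


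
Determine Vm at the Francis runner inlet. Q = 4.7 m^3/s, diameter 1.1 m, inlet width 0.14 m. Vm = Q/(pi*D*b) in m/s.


Vm = 4.7 / (pi * 1.1 * 0.14) = 9.7147 m/s


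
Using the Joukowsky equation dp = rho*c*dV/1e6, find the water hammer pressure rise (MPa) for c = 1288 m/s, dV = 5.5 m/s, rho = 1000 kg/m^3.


dp = 1000 * 1288 * 5.5 / 1e6 = 7.0840 MPa


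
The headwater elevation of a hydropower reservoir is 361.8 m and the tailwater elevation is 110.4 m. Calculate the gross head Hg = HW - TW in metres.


Hg = 361.8 - 110.4 = 251.4000 m


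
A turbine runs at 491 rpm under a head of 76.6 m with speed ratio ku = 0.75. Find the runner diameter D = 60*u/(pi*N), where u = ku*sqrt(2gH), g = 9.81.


u = 0.75 * sqrt(2*9.81*76.6) = 29.0754 m/s
D = 60 * 29.0754 / (pi * 491) = 1.1310 m


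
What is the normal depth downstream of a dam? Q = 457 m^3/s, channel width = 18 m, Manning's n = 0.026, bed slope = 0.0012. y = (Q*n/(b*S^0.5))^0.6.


y = (457 * 0.026 / (18 * 0.0012^0.5))^0.6 = 5.8616 m


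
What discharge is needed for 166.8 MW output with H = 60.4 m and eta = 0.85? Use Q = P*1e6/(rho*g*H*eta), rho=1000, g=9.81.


Q = 166.8 * 1e6 / (1000 * 9.81 * 60.4 * 0.85) = 331.1854 m^3/s


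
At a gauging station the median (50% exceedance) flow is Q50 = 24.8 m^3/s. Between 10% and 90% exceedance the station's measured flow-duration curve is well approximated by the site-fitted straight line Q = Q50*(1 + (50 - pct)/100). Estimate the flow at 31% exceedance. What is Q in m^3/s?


Q = 24.8 * (1 + (50 - 31)/100) = 29.5120 m^3/s


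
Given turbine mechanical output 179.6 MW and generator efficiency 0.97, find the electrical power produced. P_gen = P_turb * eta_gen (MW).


P_gen = 179.6 * 0.97 = 174.2120 MW


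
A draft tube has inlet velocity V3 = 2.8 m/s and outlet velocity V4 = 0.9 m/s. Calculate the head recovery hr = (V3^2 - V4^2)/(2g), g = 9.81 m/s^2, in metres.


hr = (2.8^2 - 0.9^2) / (2*9.81) = 0.3583 m


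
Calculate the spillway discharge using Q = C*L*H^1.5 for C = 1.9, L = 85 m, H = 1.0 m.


Q = 1.9 * 85 * 1.0^1.5 = 161.5000 m^3/s


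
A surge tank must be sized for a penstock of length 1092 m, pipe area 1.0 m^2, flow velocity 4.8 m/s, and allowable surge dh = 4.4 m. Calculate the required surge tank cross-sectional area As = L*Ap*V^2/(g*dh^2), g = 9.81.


As = 1092 * 1.0 * 4.8^2 / (9.81 * 4.4^2) = 132.4740 m^2


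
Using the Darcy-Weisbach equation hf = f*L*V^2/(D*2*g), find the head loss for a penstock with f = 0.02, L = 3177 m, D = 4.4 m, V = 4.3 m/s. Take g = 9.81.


hf = 0.02 * 3177 * 4.3^2 / (4.4 * 2 * 9.81) = 13.6092 m


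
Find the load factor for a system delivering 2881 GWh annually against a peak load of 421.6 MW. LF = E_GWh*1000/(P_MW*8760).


LF = 2881 * 1000 / (421.6 * 8760) = 0.7801


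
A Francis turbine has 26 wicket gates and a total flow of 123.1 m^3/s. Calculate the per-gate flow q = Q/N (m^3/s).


q = 123.1 / 26 = 4.7346 m^3/s


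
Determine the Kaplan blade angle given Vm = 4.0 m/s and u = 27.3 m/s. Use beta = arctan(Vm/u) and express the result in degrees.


beta = arctan(4.0 / 27.3) = 8.3357 degrees


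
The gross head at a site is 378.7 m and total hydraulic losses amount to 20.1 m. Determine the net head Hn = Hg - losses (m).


Hn = 378.7 - 20.1 = 358.6000 m


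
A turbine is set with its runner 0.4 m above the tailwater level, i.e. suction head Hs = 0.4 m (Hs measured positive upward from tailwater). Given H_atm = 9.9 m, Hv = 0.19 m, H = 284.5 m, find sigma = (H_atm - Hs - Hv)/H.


sigma = (9.9 - 0.4 - 0.19) / 284.5 = 0.0327


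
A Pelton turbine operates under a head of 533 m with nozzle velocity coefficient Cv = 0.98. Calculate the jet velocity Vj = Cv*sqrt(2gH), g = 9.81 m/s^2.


Vj = 0.98 * sqrt(2*9.81*533) = 100.2165 m/s


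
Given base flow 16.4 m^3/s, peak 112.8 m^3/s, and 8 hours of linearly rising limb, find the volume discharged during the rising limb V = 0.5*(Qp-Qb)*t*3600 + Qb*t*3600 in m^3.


V = 0.5*(112.8 - 16.4)*8*3600 + 16.4*8*3600 = 1.8605e+06 m^3


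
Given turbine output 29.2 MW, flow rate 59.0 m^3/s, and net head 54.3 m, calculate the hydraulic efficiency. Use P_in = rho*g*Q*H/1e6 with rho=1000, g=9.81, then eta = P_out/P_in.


P_in = 1000 * 9.81 * 59.0 * 54.3 / 1e6 = 31.4283 MW
eta = 29.2 / 31.4283 = 0.9291


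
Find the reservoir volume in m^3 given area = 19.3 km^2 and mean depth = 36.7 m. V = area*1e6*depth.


V = 19.3 * 1e6 * 36.7 = 7.0831e+08 m^3


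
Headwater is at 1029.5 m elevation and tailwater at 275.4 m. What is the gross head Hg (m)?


Hg = 1029.5 - 275.4 = 754.1000 m


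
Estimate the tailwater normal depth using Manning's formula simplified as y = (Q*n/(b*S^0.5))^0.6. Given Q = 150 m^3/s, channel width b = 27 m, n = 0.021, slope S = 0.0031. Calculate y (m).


y = (150 * 0.021 / (27 * 0.0031^0.5))^0.6 = 1.5587 m


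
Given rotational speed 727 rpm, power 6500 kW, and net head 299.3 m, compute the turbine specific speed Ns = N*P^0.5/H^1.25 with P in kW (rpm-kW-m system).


Ns = 727 * 6500^0.5 / 299.3^1.25 = 47.0823


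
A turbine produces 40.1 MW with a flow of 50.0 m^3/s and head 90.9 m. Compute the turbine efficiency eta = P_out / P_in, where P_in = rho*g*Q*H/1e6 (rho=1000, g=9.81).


P_in = 1000 * 9.81 * 50.0 * 90.9 / 1e6 = 44.5864 MW
eta = 40.1 / 44.5864 = 0.8994


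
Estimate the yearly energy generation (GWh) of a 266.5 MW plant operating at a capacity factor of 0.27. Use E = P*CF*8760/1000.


E = 266.5 * 0.27 * 8760 / 1000 = 630.3258 GWh


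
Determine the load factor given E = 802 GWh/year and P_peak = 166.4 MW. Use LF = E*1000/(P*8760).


LF = 802 * 1000 / (166.4 * 8760) = 0.5502


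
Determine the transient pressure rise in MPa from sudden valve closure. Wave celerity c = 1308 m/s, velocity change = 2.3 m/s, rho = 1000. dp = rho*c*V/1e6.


dp = 1000 * 1308 * 2.3 / 1e6 = 3.0084 MPa


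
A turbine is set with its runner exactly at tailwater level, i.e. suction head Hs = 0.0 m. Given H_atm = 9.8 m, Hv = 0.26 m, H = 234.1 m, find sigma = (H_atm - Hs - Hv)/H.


sigma = (9.8 - 0.0 - 0.26) / 234.1 = 0.0408


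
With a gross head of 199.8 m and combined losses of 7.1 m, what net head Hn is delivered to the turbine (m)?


Hn = 199.8 - 7.1 = 192.7000 m


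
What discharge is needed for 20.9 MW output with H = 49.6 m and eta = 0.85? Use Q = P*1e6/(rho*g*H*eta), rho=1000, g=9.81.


Q = 20.9 * 1e6 / (1000 * 9.81 * 49.6 * 0.85) = 50.5332 m^3/s


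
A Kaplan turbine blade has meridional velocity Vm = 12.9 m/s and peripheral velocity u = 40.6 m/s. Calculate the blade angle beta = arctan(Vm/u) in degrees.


beta = arctan(12.9 / 40.6) = 17.6268 degrees


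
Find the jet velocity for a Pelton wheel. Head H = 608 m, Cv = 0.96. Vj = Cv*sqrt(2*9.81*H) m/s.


Vj = 0.96 * sqrt(2*9.81*608) = 104.8510 m/s


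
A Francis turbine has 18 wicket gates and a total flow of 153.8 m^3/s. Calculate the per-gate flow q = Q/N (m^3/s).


q = 153.8 / 18 = 8.5444 m^3/s


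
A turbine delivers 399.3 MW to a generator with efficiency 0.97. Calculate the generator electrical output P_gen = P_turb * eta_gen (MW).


P_gen = 399.3 * 0.97 = 387.3210 MW


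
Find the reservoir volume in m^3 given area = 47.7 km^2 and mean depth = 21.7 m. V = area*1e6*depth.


V = 47.7 * 1e6 * 21.7 = 1.0351e+09 m^3


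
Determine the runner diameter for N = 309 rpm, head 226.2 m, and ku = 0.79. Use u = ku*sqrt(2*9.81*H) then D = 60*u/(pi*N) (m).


u = 0.79 * sqrt(2*9.81*226.2) = 52.6287 m/s
D = 60 * 52.6287 / (pi * 309) = 3.2529 m


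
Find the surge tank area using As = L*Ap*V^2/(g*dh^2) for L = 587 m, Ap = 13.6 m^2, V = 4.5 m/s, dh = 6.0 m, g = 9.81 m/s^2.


As = 587 * 13.6 * 4.5^2 / (9.81 * 6.0^2) = 457.7523 m^2


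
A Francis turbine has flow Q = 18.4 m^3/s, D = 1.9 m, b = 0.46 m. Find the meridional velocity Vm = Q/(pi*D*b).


Vm = 18.4 / (pi * 1.9 * 0.46) = 6.7013 m/s


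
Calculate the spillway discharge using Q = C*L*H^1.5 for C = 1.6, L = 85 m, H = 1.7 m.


Q = 1.6 * 85 * 1.7^1.5 = 301.4479 m^3/s


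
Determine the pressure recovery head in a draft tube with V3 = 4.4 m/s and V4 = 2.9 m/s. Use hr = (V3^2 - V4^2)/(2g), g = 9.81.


hr = (4.4^2 - 2.9^2) / (2*9.81) = 0.5581 m


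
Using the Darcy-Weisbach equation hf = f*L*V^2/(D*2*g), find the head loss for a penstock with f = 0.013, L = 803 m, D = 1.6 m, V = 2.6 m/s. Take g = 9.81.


hf = 0.013 * 803 * 2.6^2 / (1.6 * 2 * 9.81) = 2.2479 m


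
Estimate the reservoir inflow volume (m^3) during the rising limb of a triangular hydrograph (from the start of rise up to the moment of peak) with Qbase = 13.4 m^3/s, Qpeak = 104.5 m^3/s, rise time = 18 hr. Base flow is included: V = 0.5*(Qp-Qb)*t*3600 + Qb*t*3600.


V = 0.5*(104.5 - 13.4)*18*3600 + 13.4*18*3600 = 3.8200e+06 m^3


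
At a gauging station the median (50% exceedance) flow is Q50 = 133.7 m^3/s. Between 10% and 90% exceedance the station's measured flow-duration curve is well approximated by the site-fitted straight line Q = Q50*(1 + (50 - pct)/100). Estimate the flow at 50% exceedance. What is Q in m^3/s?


Q = 133.7 * (1 + (50 - 50)/100) = 133.7000 m^3/s


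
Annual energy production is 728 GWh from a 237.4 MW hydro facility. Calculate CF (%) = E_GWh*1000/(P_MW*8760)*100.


CF = 728 * 1000 / (237.4 * 8760) * 100 = 35.0063 %


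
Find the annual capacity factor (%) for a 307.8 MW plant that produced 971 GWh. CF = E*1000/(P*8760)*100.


CF = 971 * 1000 / (307.8 * 8760) * 100 = 36.0119 %


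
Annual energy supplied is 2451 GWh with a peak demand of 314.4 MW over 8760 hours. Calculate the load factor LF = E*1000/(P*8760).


LF = 2451 * 1000 / (314.4 * 8760) = 0.8899


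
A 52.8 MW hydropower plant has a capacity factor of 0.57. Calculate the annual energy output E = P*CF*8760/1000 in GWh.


E = 52.8 * 0.57 * 8760 / 1000 = 263.6410 GWh


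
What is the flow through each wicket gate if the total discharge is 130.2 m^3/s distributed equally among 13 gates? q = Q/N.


q = 130.2 / 13 = 10.0154 m^3/s


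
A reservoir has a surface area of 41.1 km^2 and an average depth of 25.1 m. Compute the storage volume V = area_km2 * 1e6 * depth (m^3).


V = 41.1 * 1e6 * 25.1 = 1.0316e+09 m^3


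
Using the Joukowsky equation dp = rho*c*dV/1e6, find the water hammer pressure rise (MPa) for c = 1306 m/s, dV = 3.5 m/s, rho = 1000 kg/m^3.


dp = 1000 * 1306 * 3.5 / 1e6 = 4.5710 MPa


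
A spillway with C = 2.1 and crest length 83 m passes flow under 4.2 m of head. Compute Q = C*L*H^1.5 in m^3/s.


Q = 2.1 * 83 * 4.2^1.5 = 1500.2766 m^3/s


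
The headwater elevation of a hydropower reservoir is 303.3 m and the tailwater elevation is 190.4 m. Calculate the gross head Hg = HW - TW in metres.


Hg = 303.3 - 190.4 = 112.9000 m


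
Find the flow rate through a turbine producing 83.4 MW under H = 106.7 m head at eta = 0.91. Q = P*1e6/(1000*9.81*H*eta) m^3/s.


Q = 83.4 * 1e6 / (1000 * 9.81 * 106.7 * 0.91) = 87.5571 m^3/s


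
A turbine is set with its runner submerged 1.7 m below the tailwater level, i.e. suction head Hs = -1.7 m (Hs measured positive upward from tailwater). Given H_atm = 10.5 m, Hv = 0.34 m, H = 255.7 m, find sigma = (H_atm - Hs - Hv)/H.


sigma = (10.5 - (-1.7) - 0.34) / 255.7 = 0.0464


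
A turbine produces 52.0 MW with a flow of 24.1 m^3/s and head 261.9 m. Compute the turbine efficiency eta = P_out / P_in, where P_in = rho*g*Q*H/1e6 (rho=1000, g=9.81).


P_in = 1000 * 9.81 * 24.1 * 261.9 / 1e6 = 61.9187 MW
eta = 52.0 / 61.9187 = 0.8398


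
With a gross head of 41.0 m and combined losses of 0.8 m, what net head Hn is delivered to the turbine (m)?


Hn = 41.0 - 0.8 = 40.2000 m


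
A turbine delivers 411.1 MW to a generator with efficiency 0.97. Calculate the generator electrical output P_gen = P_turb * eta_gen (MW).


P_gen = 411.1 * 0.97 = 398.7670 MW


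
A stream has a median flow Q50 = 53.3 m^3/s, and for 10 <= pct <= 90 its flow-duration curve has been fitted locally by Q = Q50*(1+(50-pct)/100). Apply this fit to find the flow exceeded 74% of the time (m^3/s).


Q = 53.3 * (1 + (50 - 74)/100) = 40.5080 m^3/s


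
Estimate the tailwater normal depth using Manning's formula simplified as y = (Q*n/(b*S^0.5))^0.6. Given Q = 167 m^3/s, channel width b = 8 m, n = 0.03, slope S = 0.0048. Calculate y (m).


y = (167 * 0.03 / (8 * 0.0048^0.5))^0.6 = 3.7469 m


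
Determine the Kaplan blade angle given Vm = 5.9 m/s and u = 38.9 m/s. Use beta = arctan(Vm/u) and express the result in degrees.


beta = arctan(5.9 / 38.9) = 8.6244 degrees


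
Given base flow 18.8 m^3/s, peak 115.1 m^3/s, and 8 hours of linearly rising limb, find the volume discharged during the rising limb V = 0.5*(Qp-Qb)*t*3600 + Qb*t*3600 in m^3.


V = 0.5*(115.1 - 18.8)*8*3600 + 18.8*8*3600 = 1.9282e+06 m^3


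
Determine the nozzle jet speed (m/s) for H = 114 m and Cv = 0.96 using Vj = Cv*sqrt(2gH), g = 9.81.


Vj = 0.96 * sqrt(2*9.81*114) = 45.4018 m/s


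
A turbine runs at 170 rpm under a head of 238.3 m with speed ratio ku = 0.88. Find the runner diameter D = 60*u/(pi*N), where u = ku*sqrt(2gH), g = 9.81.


u = 0.88 * sqrt(2*9.81*238.3) = 60.1720 m/s
D = 60 * 60.1720 / (pi * 170) = 6.7600 m


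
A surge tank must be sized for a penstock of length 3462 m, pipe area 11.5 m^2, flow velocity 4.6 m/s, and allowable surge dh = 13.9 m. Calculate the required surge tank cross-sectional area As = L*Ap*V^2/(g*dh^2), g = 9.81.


As = 3462 * 11.5 * 4.6^2 / (9.81 * 13.9^2) = 444.4695 m^2


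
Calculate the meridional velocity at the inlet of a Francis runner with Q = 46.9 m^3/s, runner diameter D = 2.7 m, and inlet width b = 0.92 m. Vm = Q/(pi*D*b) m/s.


Vm = 46.9 / (pi * 2.7 * 0.92) = 6.0100 m/s


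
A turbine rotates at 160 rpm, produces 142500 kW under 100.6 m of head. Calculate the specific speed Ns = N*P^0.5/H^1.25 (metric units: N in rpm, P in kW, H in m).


Ns = 160 * 142500^0.5 / 100.6^1.25 = 189.5745


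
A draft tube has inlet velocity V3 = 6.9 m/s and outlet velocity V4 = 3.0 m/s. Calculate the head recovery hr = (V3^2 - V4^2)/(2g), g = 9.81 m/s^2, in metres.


hr = (6.9^2 - 3.0^2) / (2*9.81) = 1.9679 m


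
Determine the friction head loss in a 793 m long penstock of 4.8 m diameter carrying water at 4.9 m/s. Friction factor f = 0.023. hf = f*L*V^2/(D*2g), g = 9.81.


hf = 0.023 * 793 * 4.9^2 / (4.8 * 2 * 9.81) = 4.6500 m


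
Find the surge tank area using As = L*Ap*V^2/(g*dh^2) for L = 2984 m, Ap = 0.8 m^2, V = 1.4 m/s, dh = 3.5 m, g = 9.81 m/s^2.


As = 2984 * 0.8 * 1.4^2 / (9.81 * 3.5^2) = 38.9350 m^2


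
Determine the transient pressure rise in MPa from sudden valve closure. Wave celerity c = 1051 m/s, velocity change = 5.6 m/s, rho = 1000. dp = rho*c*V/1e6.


dp = 1000 * 1051 * 5.6 / 1e6 = 5.8856 MPa


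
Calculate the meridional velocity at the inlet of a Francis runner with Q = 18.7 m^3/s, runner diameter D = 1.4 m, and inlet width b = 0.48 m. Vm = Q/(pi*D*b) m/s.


Vm = 18.7 / (pi * 1.4 * 0.48) = 8.8577 m/s


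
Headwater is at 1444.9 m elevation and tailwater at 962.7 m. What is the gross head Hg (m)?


Hg = 1444.9 - 962.7 = 482.2000 m


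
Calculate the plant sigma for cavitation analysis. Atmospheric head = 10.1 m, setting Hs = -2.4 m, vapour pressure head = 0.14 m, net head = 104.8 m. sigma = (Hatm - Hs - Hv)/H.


sigma = (10.1 - (-2.4) - 0.14) / 104.8 = 0.1179
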